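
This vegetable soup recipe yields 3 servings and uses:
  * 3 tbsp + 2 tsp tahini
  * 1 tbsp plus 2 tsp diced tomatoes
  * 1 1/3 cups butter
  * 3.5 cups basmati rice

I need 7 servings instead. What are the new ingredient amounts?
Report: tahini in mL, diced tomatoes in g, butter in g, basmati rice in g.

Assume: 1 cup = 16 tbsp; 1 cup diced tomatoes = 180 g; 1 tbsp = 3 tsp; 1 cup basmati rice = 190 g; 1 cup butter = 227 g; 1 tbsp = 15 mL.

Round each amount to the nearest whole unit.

Scaling factor: 7/3.
tahini: (3 tbsp + 2 tsp = 11/3 tbsp) × 7/3 × 15 mL/tbsp ≈ 128 mL
diced tomatoes: (1 tbsp + 2 tsp = 5/3 tbsp) × 7/3 ÷ 16 tbsp/cup × 180 g/cup ≈ 44 g
butter: 4/3 cup × 7/3 × 227 g/cup ≈ 706 g
basmati rice: 3.5 cup × 7/3 × 190 g/cup ≈ 1552 g

tahini: 128 mL; diced tomatoes: 44 g; butter: 706 g; basmati rice: 1552 g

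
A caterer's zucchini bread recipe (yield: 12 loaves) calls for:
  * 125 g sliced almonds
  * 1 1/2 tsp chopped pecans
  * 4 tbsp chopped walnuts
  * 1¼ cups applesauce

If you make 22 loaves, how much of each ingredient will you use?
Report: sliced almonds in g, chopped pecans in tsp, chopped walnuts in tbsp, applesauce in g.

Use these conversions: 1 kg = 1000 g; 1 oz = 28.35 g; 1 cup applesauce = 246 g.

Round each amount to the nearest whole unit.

sliced almonds: 229 g; chopped pecans: 3 tsp; chopped walnuts: 7 tbsp; applesauce: 564 g

Scaling factor: 22/12 = 11/6.
sliced almonds: 125 g × 11/6 ≈ 229 g
chopped pecans: 1.5 tsp × 11/6 ≈ 3 tsp
chopped walnuts: 4 tbsp × 11/6 ≈ 7 tbsp
applesauce: 1.25 cup × 11/6 × 246 g/cup ≈ 564 g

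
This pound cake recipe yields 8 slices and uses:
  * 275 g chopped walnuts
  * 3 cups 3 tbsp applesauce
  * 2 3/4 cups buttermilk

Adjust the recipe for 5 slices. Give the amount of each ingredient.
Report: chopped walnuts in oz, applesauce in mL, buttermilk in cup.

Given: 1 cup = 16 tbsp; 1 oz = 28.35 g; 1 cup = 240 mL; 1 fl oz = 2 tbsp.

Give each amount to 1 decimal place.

chopped walnuts: 6.1 oz; applesauce: 478.1 mL; buttermilk: 1.7 cup

Scaling factor: 5/8 = 0.625.
chopped walnuts: 275 g × 5/8 ÷ 28.35 g/oz ≈ 6.1 oz
applesauce: (3 cup + 3 tbsp = 3.1875 cup) × 5/8 × 240 mL/cup ≈ 478.1 mL
buttermilk: 2.75 cup × 5/8 ≈ 1.7 cup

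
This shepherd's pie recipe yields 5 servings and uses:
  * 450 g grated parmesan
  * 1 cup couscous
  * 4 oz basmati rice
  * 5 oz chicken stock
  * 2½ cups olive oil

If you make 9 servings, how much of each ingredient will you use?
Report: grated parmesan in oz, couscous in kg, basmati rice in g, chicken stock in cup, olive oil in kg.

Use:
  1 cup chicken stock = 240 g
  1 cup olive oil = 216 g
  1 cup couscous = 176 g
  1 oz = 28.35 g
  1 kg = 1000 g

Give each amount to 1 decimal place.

grated parmesan: 28.6 oz; couscous: 0.3 kg; basmati rice: 204.1 g; chicken stock: 1.1 cup; olive oil: 1.0 kg

Scaling factor: 9/5 = 1.8.
grated parmesan: 450 g × 9/5 ÷ 28.35 g/oz ≈ 28.6 oz
couscous: 1 cup × 9/5 × 176 g/cup ÷ 1000 g/kg ≈ 0.3 kg
basmati rice: 4 oz × 9/5 × 28.35 g/oz ≈ 204.1 g
chicken stock: 5 oz × 9/5 × 28.35 g/oz ÷ 240 g/cup ≈ 1.1 cup
olive oil: 2.5 cup × 9/5 × 216 g/cup ÷ 1000 g/kg ≈ 1.0 kg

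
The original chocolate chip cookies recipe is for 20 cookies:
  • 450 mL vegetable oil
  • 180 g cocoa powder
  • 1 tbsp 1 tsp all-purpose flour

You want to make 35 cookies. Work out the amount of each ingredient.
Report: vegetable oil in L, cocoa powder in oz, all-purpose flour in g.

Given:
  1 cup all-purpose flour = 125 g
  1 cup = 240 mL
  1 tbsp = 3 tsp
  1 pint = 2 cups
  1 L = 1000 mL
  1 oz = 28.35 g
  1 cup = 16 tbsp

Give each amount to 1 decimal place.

vegetable oil: 0.8 L; cocoa powder: 11.1 oz; all-purpose flour: 18.2 g

Scaling factor: 35/20 = 7/4 = 1.75.
vegetable oil: 450 mL × 7/4 ÷ 1000 mL/L ≈ 0.8 L
cocoa powder: 180 g × 7/4 ÷ 28.35 g/oz ≈ 11.1 oz
all-purpose flour: (1 tbsp + 1 tsp = 4/3 tbsp) × 7/4 ÷ 16 tbsp/cup × 125 g/cup ≈ 18.2 g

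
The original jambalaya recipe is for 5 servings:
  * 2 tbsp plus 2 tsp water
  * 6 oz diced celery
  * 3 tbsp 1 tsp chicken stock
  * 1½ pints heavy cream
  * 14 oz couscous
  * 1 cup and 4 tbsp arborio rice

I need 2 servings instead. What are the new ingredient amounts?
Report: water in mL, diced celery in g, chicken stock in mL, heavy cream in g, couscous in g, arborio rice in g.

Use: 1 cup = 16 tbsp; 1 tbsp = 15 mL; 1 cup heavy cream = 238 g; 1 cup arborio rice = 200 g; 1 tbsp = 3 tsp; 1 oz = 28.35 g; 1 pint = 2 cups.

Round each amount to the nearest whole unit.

water: 16 mL; diced celery: 68 g; chicken stock: 20 mL; heavy cream: 286 g; couscous: 159 g; arborio rice: 100 g

Scaling factor: 2/5 = 0.4.
water: (2 tbsp + 2 tsp = 8/3 tbsp) × 2/5 × 15 mL/tbsp = 16 mL
diced celery: 6 oz × 2/5 × 28.35 g/oz ≈ 68 g
chicken stock: (3 tbsp + 1 tsp = 10/3 tbsp) × 2/5 × 15 mL/tbsp = 20 mL
heavy cream: 1.5 pint × 2/5 × 2 cup/pint × 238 g/cup ≈ 286 g
couscous: 14 oz × 2/5 × 28.35 g/oz ≈ 159 g
arborio rice: (1 cup + 4 tbsp = 1.25 cup) × 2/5 × 200 g/cup = 100 g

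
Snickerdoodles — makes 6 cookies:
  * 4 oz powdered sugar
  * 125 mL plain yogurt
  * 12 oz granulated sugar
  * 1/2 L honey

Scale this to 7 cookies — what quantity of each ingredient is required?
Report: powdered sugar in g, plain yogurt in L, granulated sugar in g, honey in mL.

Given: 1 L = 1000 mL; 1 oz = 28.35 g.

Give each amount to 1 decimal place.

Scaling factor: 7/6.
powdered sugar: 4 oz × 7/6 × 28.35 g/oz = 132.3 g
plain yogurt: 125 mL × 7/6 ÷ 1000 mL/L ≈ 0.1 L
granulated sugar: 12 oz × 7/6 × 28.35 g/oz = 396.9 g
honey: 0.5 L × 7/6 × 1000 mL/L ≈ 583.3 mL

powdered sugar: 132.3 g; plain yogurt: 0.1 L; granulated sugar: 396.9 g; honey: 583.3 mL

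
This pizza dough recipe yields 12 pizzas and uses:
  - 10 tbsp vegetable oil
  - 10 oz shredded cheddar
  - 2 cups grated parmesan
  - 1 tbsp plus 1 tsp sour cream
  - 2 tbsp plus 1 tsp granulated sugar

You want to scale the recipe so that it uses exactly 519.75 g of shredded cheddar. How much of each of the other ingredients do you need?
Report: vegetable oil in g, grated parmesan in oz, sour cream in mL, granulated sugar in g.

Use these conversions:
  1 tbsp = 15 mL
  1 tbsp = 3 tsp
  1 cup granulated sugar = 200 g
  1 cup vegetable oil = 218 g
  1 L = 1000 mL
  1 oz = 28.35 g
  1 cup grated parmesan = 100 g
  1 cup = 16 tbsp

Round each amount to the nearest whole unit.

The original recipe has 283.5 g of shredded cheddar, so the scaling factor is 519.75 ÷ 283.5 = 11/6.
vegetable oil: 10 tbsp × 11/6 ÷ 16 tbsp/cup × 218 g/cup ≈ 250 g
grated parmesan: 2 cup × 11/6 × 100 g/cup ÷ 28.35 g/oz ≈ 13 oz
sour cream: (1 tbsp + 1 tsp = 4/3 tbsp) × 11/6 × 15 mL/tbsp ≈ 37 mL
granulated sugar: (2 tbsp + 1 tsp = 7/3 tbsp) × 11/6 ÷ 16 tbsp/cup × 200 g/cup ≈ 53 g

vegetable oil: 250 g; grated parmesan: 13 oz; sour cream: 37 mL; granulated sugar: 53 g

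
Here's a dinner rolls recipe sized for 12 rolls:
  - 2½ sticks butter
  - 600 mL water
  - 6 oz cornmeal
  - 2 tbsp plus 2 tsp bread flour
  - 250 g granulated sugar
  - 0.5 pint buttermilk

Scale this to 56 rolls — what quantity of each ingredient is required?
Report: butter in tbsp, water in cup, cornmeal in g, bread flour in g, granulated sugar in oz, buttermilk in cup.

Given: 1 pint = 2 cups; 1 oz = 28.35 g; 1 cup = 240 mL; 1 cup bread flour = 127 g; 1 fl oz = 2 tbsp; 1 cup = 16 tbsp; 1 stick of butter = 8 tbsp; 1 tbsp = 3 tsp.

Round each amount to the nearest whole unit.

Scaling factor: 56/12 = 14/3.
butter: 2.5 stick × 14/3 × 8 tbsp/stick ≈ 93 tbsp
water: 600 mL × 14/3 ÷ 240 mL/cup ≈ 12 cup
cornmeal: 6 oz × 14/3 × 28.35 g/oz ≈ 794 g
bread flour: (2 tbsp + 2 tsp = 8/3 tbsp) × 14/3 ÷ 16 tbsp/cup × 127 g/cup ≈ 99 g
granulated sugar: 250 g × 14/3 ÷ 28.35 g/oz ≈ 41 oz
buttermilk: 0.5 pint × 14/3 × 2 cup/pint ≈ 5 cup

butter: 93 tbsp; water: 12 cup; cornmeal: 794 g; bread flour: 99 g; granulated sugar: 41 oz; buttermilk: 5 cup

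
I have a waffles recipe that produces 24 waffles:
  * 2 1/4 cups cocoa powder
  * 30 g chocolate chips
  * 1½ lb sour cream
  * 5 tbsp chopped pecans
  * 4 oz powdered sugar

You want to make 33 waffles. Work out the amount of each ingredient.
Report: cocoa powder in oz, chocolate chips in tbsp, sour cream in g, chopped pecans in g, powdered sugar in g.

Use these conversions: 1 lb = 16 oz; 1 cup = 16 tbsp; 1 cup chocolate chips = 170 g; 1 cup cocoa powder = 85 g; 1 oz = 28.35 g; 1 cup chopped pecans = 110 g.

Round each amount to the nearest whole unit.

Scaling factor: 33/24 = 11/8 = 1.375.
cocoa powder: 2.25 cup × 11/8 × 85 g/cup ÷ 28.35 g/oz ≈ 9 oz
chocolate chips: 30 g × 11/8 ÷ 170 g/cup × 16 tbsp/cup ≈ 4 tbsp
sour cream: 1.5 lb × 11/8 × 16 oz/lb × 28.35 g/oz ≈ 936 g
chopped pecans: 5 tbsp × 11/8 ÷ 16 tbsp/cup × 110 g/cup ≈ 47 g
powdered sugar: 4 oz × 11/8 × 28.35 g/oz ≈ 156 g

cocoa powder: 9 oz; chocolate chips: 4 tbsp; sour cream: 936 g; chopped pecans: 47 g; powdered sugar: 156 g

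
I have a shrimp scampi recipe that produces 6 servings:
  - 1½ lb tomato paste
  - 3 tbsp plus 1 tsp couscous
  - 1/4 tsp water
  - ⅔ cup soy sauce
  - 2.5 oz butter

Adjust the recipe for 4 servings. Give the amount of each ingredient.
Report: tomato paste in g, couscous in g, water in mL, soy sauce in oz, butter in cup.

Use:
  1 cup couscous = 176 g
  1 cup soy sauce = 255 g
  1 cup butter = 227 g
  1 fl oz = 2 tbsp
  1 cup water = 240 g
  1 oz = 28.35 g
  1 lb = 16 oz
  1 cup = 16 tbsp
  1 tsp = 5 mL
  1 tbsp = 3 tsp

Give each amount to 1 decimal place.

tomato paste: 453.6 g; couscous: 24.4 g; water: 0.8 mL; soy sauce: 4.0 oz; butter: 0.2 cup

Scaling factor: 4/6 = 2/3.
tomato paste: 1.5 lb × 2/3 × 16 oz/lb × 28.35 g/oz = 453.6 g
couscous: (3 tbsp + 1 tsp = 10/3 tbsp) × 2/3 ÷ 16 tbsp/cup × 176 g/cup ≈ 24.4 g
water: 0.25 tsp × 2/3 × 5 mL/tsp ≈ 0.8 mL
soy sauce: 2/3 cup × 2/3 × 255 g/cup ÷ 28.35 g/oz ≈ 4.0 oz
butter: 2.5 oz × 2/3 × 28.35 g/oz ÷ 227 g/cup ≈ 0.2 cup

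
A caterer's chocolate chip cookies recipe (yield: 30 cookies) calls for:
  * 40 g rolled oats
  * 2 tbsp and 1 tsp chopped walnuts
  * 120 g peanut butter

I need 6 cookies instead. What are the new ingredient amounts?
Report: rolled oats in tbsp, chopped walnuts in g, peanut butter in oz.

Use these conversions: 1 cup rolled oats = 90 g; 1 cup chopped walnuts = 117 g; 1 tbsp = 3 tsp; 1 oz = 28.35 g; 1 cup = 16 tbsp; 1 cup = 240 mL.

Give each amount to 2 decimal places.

rolled oats: 1.42 tbsp; chopped walnuts: 3.41 g; peanut butter: 0.85 oz

Scaling factor: 6/30 = 1/5 = 0.2.
rolled oats: 40 g × 1/5 ÷ 90 g/cup × 16 tbsp/cup ≈ 1.42 tbsp
chopped walnuts: (2 tbsp + 1 tsp = 7/3 tbsp) × 1/5 ÷ 16 tbsp/cup × 117 g/cup ≈ 3.41 g
peanut butter: 120 g × 1/5 ÷ 28.35 g/oz ≈ 0.85 oz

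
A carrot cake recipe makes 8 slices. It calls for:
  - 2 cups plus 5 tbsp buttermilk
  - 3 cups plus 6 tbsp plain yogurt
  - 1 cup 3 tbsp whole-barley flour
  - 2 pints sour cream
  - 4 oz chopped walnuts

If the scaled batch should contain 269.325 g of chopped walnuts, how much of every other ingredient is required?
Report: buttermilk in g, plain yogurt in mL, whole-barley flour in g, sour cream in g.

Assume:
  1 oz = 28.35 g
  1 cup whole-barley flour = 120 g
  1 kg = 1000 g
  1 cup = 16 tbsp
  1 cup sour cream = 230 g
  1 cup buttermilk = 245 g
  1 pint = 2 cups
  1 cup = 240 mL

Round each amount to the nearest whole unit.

buttermilk: 1346 g; plain yogurt: 1924 mL; whole-barley flour: 338 g; sour cream: 2185 g

The original recipe has 113.4 g of chopped walnuts, so the scaling factor is 269.325 ÷ 113.4 = 19/8 = 2.375.
buttermilk: (2 cup + 5 tbsp = 2.3125 cup) × 19/8 × 245 g/cup ≈ 1346 g
plain yogurt: (3 cup + 6 tbsp = 3.375 cup) × 19/8 × 240 mL/cup ≈ 1924 mL
whole-barley flour: (1 cup + 3 tbsp = 1.1875 cup) × 19/8 × 120 g/cup ≈ 338 g
sour cream: 2 pint × 19/8 × 2 cup/pint × 230 g/cup = 2185 g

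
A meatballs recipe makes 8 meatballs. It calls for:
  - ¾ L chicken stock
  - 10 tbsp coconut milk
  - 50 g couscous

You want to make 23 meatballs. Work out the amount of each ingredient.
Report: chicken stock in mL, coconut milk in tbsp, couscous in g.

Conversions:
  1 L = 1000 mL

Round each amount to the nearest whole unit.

chicken stock: 2156 mL; coconut milk: 29 tbsp; couscous: 144 g

Scaling factor: 23/8 = 2.875.
chicken stock: 0.75 L × 23/8 × 1000 mL/L ≈ 2156 mL
coconut milk: 10 tbsp × 23/8 ≈ 29 tbsp
couscous: 50 g × 23/8 ≈ 144 g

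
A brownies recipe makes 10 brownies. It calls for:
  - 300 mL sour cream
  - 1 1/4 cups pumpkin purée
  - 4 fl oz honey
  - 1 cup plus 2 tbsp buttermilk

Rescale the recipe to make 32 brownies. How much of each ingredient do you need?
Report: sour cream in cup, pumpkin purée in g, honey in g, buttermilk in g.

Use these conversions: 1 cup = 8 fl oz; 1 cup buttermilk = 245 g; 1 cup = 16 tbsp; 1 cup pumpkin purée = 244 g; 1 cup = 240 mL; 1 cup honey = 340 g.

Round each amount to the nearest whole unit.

Scaling factor: 32/10 = 16/5 = 3.2.
sour cream: 300 mL × 16/5 ÷ 240 mL/cup = 4 cup
pumpkin purée: 1.25 cup × 16/5 × 244 g/cup = 976 g
honey: 4 fl oz × 16/5 ÷ 8 fl oz/cup × 340 g/cup = 544 g
buttermilk: (1 cup + 2 tbsp = 1.125 cup) × 16/5 × 245 g/cup = 882 g

sour cream: 4 cup; pumpkin purée: 976 g; honey: 544 g; buttermilk: 882 g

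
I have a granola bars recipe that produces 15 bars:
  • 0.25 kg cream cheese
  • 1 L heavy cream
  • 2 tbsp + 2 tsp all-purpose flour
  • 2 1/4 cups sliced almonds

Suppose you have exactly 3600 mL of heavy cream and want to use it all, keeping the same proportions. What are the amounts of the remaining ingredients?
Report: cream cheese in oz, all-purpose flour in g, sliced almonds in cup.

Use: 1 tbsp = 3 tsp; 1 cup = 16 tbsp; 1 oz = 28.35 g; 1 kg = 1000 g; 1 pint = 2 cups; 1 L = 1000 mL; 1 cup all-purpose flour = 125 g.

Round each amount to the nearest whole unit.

The original recipe has 1000 mL of heavy cream, so the scaling factor is 3600 ÷ 1000 = 18/5 = 3.6.
cream cheese: 0.25 kg × 18/5 × 1000 g/kg ÷ 28.35 g/oz ≈ 32 oz
all-purpose flour: (2 tbsp + 2 tsp = 8/3 tbsp) × 18/5 ÷ 16 tbsp/cup × 125 g/cup = 75 g
sliced almonds: 2.25 cup × 18/5 ≈ 8 cup

cream cheese: 32 oz; all-purpose flour: 75 g; sliced almonds: 8 cup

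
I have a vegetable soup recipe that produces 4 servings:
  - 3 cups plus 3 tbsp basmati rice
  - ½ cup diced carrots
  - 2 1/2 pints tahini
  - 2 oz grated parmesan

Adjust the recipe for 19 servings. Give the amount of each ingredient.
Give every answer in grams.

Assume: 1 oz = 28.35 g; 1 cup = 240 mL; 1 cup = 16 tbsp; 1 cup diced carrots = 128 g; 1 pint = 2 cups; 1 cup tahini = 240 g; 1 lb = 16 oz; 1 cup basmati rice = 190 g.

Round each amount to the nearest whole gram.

Scaling factor: 19/4 = 4.75.
basmati rice: (3 cup + 3 tbsp = 3.1875 cup) × 19/4 × 190 g/cup ≈ 2877 g
diced carrots: 0.5 cup × 19/4 × 128 g/cup = 304 g
tahini: 2.5 pint × 19/4 × 2 cup/pint × 240 g/cup = 5700 g
grated parmesan: 2 oz × 19/4 × 28.35 g/oz ≈ 269 g

basmati rice: 2877 g; diced carrots: 304 g; tahini: 5700 g; grated parmesan: 269 g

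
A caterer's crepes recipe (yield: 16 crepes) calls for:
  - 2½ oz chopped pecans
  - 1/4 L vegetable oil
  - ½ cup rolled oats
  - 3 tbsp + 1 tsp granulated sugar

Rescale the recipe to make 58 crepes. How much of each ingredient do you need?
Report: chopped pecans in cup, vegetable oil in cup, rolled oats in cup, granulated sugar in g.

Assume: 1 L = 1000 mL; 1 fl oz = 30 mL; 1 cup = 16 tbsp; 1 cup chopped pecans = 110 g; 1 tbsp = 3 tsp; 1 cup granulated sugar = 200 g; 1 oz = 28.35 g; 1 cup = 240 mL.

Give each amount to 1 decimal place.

Scaling factor: 58/16 = 29/8 = 3.625.
chopped pecans: 2.5 oz × 29/8 × 28.35 g/oz ÷ 110 g/cup ≈ 2.3 cup
vegetable oil: 0.25 L × 29/8 × 1000 mL/L ÷ 240 mL/cup ≈ 3.8 cup
rolled oats: 0.5 cup × 29/8 ≈ 1.8 cup
granulated sugar: (3 tbsp + 1 tsp = 10/3 tbsp) × 29/8 ÷ 16 tbsp/cup × 200 g/cup ≈ 151.0 g

chopped pecans: 2.3 cup; vegetable oil: 3.8 cup; rolled oats: 1.8 cup; granulated sugar: 151.0 g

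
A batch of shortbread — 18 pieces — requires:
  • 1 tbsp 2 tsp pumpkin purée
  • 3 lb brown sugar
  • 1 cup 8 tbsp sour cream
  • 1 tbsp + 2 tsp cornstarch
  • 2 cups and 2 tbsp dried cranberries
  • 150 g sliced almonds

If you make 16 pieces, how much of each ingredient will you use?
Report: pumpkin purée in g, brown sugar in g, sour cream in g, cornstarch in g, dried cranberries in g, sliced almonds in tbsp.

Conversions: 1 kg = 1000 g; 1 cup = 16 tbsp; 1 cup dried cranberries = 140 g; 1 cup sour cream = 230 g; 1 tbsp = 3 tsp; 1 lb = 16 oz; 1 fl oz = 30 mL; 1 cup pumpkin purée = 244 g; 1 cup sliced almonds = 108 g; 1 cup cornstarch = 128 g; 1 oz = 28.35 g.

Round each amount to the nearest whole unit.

Scaling factor: 16/18 = 8/9.
pumpkin purée: (1 tbsp + 2 tsp = 5/3 tbsp) × 8/9 ÷ 16 tbsp/cup × 244 g/cup ≈ 23 g
brown sugar: 3 lb × 8/9 × 16 oz/lb × 28.35 g/oz ≈ 1210 g
sour cream: (1 cup + 8 tbsp = 1.5 cup) × 8/9 × 230 g/cup ≈ 307 g
cornstarch: (1 tbsp + 2 tsp = 5/3 tbsp) × 8/9 ÷ 16 tbsp/cup × 128 g/cup ≈ 12 g
dried cranberries: (2 cup + 2 tbsp = 2.125 cup) × 8/9 × 140 g/cup ≈ 264 g
sliced almonds: 150 g × 8/9 ÷ 108 g/cup × 16 tbsp/cup ≈ 20 tbsp

pumpkin purée: 23 g; brown sugar: 1210 g; sour cream: 307 g; cornstarch: 12 g; dried cranberries: 264 g; sliced almonds: 20 tbsp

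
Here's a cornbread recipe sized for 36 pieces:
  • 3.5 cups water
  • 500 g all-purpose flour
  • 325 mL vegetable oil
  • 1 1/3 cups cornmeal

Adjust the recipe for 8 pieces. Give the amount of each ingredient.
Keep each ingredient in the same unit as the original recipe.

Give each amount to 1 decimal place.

water: 0.8 cup; all-purpose flour: 111.1 g; vegetable oil: 72.2 mL; cornmeal: 0.3 cup

Scaling factor: 8/36 = 2/9.
water: 3.5 cup × 2/9 ≈ 0.8 cup
all-purpose flour: 500 g × 2/9 ≈ 111.1 g
vegetable oil: 325 mL × 2/9 ≈ 72.2 mL
cornmeal: 4/3 cup × 2/9 ≈ 0.3 cup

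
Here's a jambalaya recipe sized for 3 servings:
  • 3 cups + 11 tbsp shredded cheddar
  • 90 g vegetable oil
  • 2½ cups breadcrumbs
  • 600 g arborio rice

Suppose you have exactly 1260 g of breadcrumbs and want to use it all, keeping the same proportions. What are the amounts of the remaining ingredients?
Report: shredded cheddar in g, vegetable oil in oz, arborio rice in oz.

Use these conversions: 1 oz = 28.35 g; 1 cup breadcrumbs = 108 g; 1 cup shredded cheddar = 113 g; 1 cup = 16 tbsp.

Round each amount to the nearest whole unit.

The original recipe has 270 g of breadcrumbs, so the scaling factor is 1260 ÷ 270 = 14/3.
shredded cheddar: (3 cup + 11 tbsp = 3.6875 cup) × 14/3 × 113 g/cup ≈ 1945 g
vegetable oil: 90 g × 14/3 ÷ 28.35 g/oz ≈ 15 oz
arborio rice: 600 g × 14/3 ÷ 28.35 g/oz ≈ 99 oz

shredded cheddar: 1945 g; vegetable oil: 15 oz; arborio rice: 99 oz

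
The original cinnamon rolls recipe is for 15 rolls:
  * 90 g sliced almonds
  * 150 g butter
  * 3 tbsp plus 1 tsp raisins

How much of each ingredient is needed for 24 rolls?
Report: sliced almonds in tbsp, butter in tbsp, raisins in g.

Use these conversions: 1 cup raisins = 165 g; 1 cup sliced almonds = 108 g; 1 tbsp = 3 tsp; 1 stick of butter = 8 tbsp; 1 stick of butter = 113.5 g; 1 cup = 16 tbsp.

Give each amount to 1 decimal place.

Scaling factor: 24/15 = 8/5 = 1.6.
sliced almonds: 90 g × 8/5 ÷ 108 g/cup × 16 tbsp/cup ≈ 21.3 tbsp
butter: 150 g × 8/5 ÷ 113.5 g/stick × 8 tbsp/stick ≈ 16.9 tbsp
raisins: (3 tbsp + 1 tsp = 10/3 tbsp) × 8/5 ÷ 16 tbsp/cup × 165 g/cup = 55.0 g

sliced almonds: 21.3 tbsp; butter: 16.9 tbsp; raisins: 55.0 g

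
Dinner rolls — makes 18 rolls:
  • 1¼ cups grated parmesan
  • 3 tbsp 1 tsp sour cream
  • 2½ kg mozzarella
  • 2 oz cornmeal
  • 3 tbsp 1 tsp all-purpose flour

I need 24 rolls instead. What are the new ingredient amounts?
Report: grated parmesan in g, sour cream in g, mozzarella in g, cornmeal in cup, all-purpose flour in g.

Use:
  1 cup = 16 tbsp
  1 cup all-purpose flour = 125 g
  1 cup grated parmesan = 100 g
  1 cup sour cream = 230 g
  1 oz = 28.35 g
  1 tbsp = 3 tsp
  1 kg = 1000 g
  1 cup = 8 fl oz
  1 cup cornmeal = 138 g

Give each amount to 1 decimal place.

Scaling factor: 24/18 = 4/3.
grated parmesan: 1.25 cup × 4/3 × 100 g/cup ≈ 166.7 g
sour cream: (3 tbsp + 1 tsp = 10/3 tbsp) × 4/3 ÷ 16 tbsp/cup × 230 g/cup ≈ 63.9 g
mozzarella: 2.5 kg × 4/3 × 1000 g/kg ≈ 3333.3 g
cornmeal: 2 oz × 4/3 × 28.35 g/oz ÷ 138 g/cup ≈ 0.5 cup
all-purpose flour: (3 tbsp + 1 tsp = 10/3 tbsp) × 4/3 ÷ 16 tbsp/cup × 125 g/cup ≈ 34.7 g

grated parmesan: 166.7 g; sour cream: 63.9 g; mozzarella: 3333.3 g; cornmeal: 0.5 cup; all-purpose flour: 34.7 g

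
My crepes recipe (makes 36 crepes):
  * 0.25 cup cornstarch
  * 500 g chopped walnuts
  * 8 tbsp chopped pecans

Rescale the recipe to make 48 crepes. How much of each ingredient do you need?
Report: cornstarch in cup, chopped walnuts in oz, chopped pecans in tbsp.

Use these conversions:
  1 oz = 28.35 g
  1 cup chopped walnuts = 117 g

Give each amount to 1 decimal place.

Scaling factor: 48/36 = 4/3.
cornstarch: 0.25 cup × 4/3 ≈ 0.3 cup
chopped walnuts: 500 g × 4/3 ÷ 28.35 g/oz ≈ 23.5 oz
chopped pecans: 8 tbsp × 4/3 ≈ 10.7 tbsp

cornstarch: 0.3 cup; chopped walnuts: 23.5 oz; chopped pecans: 10.7 tbsp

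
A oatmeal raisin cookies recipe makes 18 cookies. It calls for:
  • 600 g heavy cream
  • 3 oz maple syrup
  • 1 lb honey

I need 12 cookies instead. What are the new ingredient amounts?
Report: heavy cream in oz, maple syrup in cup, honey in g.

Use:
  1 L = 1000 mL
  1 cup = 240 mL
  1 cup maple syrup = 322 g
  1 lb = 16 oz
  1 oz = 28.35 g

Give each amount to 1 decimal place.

heavy cream: 14.1 oz; maple syrup: 0.2 cup; honey: 302.4 g

Scaling factor: 12/18 = 2/3.
heavy cream: 600 g × 2/3 ÷ 28.35 g/oz ≈ 14.1 oz
maple syrup: 3 oz × 2/3 × 28.35 g/oz ÷ 322 g/cup ≈ 0.2 cup
honey: 1 lb × 2/3 × 16 oz/lb × 28.35 g/oz = 302.4 g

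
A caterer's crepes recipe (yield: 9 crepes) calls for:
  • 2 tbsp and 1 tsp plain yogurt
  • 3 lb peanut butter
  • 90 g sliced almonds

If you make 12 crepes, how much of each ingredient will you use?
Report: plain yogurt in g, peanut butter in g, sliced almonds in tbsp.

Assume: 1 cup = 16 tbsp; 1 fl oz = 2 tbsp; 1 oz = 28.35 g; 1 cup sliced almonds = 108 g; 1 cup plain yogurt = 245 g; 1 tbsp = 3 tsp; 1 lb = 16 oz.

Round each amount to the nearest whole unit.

Scaling factor: 12/9 = 4/3.
plain yogurt: (2 tbsp + 1 tsp = 7/3 tbsp) × 4/3 ÷ 16 tbsp/cup × 245 g/cup ≈ 48 g
peanut butter: 3 lb × 4/3 × 16 oz/lb × 28.35 g/oz ≈ 1814 g
sliced almonds: 90 g × 4/3 ÷ 108 g/cup × 16 tbsp/cup ≈ 18 tbsp

plain yogurt: 48 g; peanut butter: 1814 g; sliced almonds: 18 tbsp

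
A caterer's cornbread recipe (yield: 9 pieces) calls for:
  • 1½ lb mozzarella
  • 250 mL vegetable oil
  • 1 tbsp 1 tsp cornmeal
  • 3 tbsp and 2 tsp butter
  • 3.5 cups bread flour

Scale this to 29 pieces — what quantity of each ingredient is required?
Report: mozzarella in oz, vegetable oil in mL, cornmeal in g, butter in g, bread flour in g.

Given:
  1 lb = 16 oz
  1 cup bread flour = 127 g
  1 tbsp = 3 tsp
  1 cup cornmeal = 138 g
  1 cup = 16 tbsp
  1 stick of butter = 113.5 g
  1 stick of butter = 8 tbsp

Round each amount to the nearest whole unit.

mozzarella: 77 oz; vegetable oil: 806 mL; cornmeal: 37 g; butter: 168 g; bread flour: 1432 g

Scaling factor: 29/9.
mozzarella: 1.5 lb × 29/9 × 16 oz/lb ≈ 77 oz
vegetable oil: 250 mL × 29/9 ≈ 806 mL
cornmeal: (1 tbsp + 1 tsp = 4/3 tbsp) × 29/9 ÷ 16 tbsp/cup × 138 g/cup ≈ 37 g
butter: (3 tbsp + 2 tsp = 11/3 tbsp) × 29/9 ÷ 8 tbsp/stick × 113.5 g/stick ≈ 168 g
bread flour: 3.5 cup × 29/9 × 127 g/cup ≈ 1432 g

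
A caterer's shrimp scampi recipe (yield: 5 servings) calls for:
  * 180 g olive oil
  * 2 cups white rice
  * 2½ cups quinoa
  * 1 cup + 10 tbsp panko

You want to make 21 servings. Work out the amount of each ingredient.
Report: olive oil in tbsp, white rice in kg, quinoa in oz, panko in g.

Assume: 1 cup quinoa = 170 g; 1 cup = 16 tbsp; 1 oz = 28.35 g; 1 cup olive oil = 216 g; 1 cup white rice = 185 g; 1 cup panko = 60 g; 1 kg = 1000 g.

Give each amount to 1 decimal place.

Scaling factor: 21/5 = 4.2.
olive oil: 180 g × 21/5 ÷ 216 g/cup × 16 tbsp/cup = 56.0 tbsp
white rice: 2 cup × 21/5 × 185 g/cup ÷ 1000 g/kg ≈ 1.6 kg
quinoa: 2.5 cup × 21/5 × 170 g/cup ÷ 28.35 g/oz ≈ 63.0 oz
panko: (1 cup + 10 tbsp = 1.625 cup) × 21/5 × 60 g/cup = 409.5 g

olive oil: 56.0 tbsp; white rice: 1.6 kg; quinoa: 63.0 oz; panko: 409.5 g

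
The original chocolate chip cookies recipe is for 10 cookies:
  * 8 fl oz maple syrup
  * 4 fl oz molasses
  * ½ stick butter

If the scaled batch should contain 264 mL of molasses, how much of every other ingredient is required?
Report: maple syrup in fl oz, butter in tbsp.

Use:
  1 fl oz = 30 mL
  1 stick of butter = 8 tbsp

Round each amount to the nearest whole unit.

The original recipe has 120 mL of molasses, so the scaling factor is 264 ÷ 120 = 11/5 = 2.2.
maple syrup: 8 fl oz × 11/5 ≈ 18 fl oz
butter: 0.5 stick × 11/5 × 8 tbsp/stick ≈ 9 tbsp

maple syrup: 18 fl oz; butter: 9 tbsp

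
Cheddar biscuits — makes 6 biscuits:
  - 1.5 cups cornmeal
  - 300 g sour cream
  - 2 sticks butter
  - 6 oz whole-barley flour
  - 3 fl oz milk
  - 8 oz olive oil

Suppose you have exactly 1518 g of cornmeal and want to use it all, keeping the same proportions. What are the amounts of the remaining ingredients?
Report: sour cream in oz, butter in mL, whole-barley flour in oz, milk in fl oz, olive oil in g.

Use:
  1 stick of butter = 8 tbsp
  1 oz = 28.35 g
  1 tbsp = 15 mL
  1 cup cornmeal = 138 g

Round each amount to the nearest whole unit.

sour cream: 78 oz; butter: 1760 mL; whole-barley flour: 44 oz; milk: 22 fl oz; olive oil: 1663 g

The original recipe has 207 g of cornmeal, so the scaling factor is 1518 ÷ 207 = 22/3.
sour cream: 300 g × 22/3 ÷ 28.35 g/oz ≈ 78 oz
butter: 2 stick × 22/3 × 8 tbsp/stick × 15 mL/tbsp = 1760 mL
whole-barley flour: 6 oz × 22/3 = 44 oz
milk: 3 fl oz × 22/3 = 22 fl oz
olive oil: 8 oz × 22/3 × 28.35 g/oz ≈ 1663 g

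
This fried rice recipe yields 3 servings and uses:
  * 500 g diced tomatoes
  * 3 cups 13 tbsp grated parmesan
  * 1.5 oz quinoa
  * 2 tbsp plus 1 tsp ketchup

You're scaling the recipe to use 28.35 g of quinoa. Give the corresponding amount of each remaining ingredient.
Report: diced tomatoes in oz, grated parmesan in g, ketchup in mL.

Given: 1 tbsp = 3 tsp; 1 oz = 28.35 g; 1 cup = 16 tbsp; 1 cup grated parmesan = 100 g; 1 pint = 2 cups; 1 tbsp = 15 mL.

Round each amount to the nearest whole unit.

diced tomatoes: 12 oz; grated parmesan: 254 g; ketchup: 23 mL

The original recipe has 42.525 g of quinoa, so the scaling factor is 28.35 ÷ 42.525 = 2/3.
diced tomatoes: 500 g × 2/3 ÷ 28.35 g/oz ≈ 12 oz
grated parmesan: (3 cup + 13 tbsp = 3.8125 cup) × 2/3 × 100 g/cup ≈ 254 g
ketchup: (2 tbsp + 1 tsp = 7/3 tbsp) × 2/3 × 15 mL/tbsp ≈ 23 mL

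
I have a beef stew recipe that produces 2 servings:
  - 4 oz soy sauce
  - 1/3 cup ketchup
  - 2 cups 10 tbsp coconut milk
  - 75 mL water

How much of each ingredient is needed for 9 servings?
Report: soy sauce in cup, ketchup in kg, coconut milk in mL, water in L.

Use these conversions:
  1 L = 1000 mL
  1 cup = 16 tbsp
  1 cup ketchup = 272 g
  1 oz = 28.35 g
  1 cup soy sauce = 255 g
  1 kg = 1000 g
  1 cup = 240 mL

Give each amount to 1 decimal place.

Scaling factor: 9/2 = 4.5.
soy sauce: 4 oz × 9/2 × 28.35 g/oz ÷ 255 g/cup ≈ 2.0 cup
ketchup: 1/3 cup × 9/2 × 272 g/cup ÷ 1000 g/kg ≈ 0.4 kg
coconut milk: (2 cup + 10 tbsp = 2.625 cup) × 9/2 × 240 mL/cup = 2835.0 mL
water: 75 mL × 9/2 ÷ 1000 mL/L ≈ 0.3 L

soy sauce: 2.0 cup; ketchup: 0.4 kg; coconut milk: 2835.0 mL; water: 0.3 L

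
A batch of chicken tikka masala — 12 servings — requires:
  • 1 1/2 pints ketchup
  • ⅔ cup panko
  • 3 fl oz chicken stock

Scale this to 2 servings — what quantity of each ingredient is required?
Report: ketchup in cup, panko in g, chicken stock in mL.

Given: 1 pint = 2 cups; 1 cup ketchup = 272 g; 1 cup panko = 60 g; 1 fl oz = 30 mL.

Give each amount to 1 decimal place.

Scaling factor: 2/12 = 1/6.
ketchup: 1.5 pint × 1/6 × 2 cup/pint = 0.5 cup
panko: 2/3 cup × 1/6 × 60 g/cup ≈ 6.7 g
chicken stock: 3 fl oz × 1/6 × 30 mL/fl oz = 15.0 mL

ketchup: 0.5 cup; panko: 6.7 g; chicken stock: 15.0 mL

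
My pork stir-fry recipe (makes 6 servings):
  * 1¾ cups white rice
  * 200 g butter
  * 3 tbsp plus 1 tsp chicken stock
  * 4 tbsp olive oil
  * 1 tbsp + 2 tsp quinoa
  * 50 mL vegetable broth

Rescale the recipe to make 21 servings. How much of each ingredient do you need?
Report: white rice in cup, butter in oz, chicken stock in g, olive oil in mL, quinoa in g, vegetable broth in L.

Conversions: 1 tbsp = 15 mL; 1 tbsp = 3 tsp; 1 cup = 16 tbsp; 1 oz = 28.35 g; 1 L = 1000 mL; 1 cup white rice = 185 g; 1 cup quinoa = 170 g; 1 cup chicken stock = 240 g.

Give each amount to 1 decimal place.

Scaling factor: 21/6 = 7/2 = 3.5.
white rice: 1.75 cup × 7/2 ≈ 6.1 cup
butter: 200 g × 7/2 ÷ 28.35 g/oz ≈ 24.7 oz
chicken stock: (3 tbsp + 1 tsp = 10/3 tbsp) × 7/2 ÷ 16 tbsp/cup × 240 g/cup = 175.0 g
olive oil: 4 tbsp × 7/2 × 15 mL/tbsp = 210.0 mL
quinoa: (1 tbsp + 2 tsp = 5/3 tbsp) × 7/2 ÷ 16 tbsp/cup × 170 g/cup ≈ 62.0 g
vegetable broth: 50 mL × 7/2 ÷ 1000 mL/L ≈ 0.2 L

white rice: 6.1 cup; butter: 24.7 oz; chicken stock: 175.0 g; olive oil: 210.0 mL; quinoa: 62.0 g; vegetable broth: 0.2 L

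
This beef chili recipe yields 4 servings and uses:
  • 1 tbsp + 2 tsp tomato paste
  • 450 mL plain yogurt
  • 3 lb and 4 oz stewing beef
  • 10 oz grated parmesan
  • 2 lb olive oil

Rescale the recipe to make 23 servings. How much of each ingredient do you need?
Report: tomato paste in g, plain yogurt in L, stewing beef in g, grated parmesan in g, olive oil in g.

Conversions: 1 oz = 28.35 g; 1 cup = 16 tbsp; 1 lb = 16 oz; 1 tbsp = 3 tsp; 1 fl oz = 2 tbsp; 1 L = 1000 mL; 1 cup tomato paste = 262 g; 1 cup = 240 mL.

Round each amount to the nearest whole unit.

Scaling factor: 23/4 = 5.75.
tomato paste: (1 tbsp + 2 tsp = 5/3 tbsp) × 23/4 ÷ 16 tbsp/cup × 262 g/cup ≈ 157 g
plain yogurt: 450 mL × 23/4 ÷ 1000 mL/L ≈ 3 L
stewing beef: (3 lb + 4 oz = 3.25 lb) × 23/4 × 16 oz/lb × 28.35 g/oz ≈ 8477 g
grated parmesan: 10 oz × 23/4 × 28.35 g/oz ≈ 1630 g
olive oil: 2 lb × 23/4 × 16 oz/lb × 28.35 g/oz ≈ 5216 g

tomato paste: 157 g; plain yogurt: 3 L; stewing beef: 8477 g; grated parmesan: 1630 g; olive oil: 5216 g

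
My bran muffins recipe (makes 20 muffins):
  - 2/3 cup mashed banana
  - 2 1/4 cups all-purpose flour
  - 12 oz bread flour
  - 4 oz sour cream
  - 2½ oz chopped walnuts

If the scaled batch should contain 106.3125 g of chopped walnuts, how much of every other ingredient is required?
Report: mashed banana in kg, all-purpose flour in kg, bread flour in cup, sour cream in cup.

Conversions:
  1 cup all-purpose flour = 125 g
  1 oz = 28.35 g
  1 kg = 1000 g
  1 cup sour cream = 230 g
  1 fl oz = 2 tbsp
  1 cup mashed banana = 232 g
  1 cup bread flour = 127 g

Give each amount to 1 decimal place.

mashed banana: 0.2 kg; all-purpose flour: 0.4 kg; bread flour: 4.0 cup; sour cream: 0.7 cup

The original recipe has 70.875 g of chopped walnuts, so the scaling factor is 106.3125 ÷ 70.875 = 3/2 = 1.5.
mashed banana: 2/3 cup × 3/2 × 232 g/cup ÷ 1000 g/kg ≈ 0.2 kg
all-purpose flour: 2.25 cup × 3/2 × 125 g/cup ÷ 1000 g/kg ≈ 0.4 kg
bread flour: 12 oz × 3/2 × 28.35 g/oz ÷ 127 g/cup ≈ 4.0 cup
sour cream: 4 oz × 3/2 × 28.35 g/oz ÷ 230 g/cup ≈ 0.7 cup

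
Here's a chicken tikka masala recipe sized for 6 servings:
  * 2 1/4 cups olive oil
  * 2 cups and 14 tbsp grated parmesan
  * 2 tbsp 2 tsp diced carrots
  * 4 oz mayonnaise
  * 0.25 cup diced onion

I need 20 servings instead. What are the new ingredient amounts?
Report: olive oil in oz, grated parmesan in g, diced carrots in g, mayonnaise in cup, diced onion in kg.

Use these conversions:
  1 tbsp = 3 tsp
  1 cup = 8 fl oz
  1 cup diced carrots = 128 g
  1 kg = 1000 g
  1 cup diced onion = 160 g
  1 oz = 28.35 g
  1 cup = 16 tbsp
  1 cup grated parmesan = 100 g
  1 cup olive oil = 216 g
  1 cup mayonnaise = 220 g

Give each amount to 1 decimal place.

Scaling factor: 20/6 = 10/3.
olive oil: 2.25 cup × 10/3 × 216 g/cup ÷ 28.35 g/oz ≈ 57.1 oz
grated parmesan: (2 cup + 14 tbsp = 2.875 cup) × 10/3 × 100 g/cup ≈ 958.3 g
diced carrots: (2 tbsp + 2 tsp = 8/3 tbsp) × 10/3 ÷ 16 tbsp/cup × 128 g/cup ≈ 71.1 g
mayonnaise: 4 oz × 10/3 × 28.35 g/oz ÷ 220 g/cup ≈ 1.7 cup
diced onion: 0.25 cup × 10/3 × 160 g/cup ÷ 1000 g/kg ≈ 0.1 kg

olive oil: 57.1 oz; grated parmesan: 958.3 g; diced carrots: 71.1 g; mayonnaise: 1.7 cup; diced onion: 0.1 kg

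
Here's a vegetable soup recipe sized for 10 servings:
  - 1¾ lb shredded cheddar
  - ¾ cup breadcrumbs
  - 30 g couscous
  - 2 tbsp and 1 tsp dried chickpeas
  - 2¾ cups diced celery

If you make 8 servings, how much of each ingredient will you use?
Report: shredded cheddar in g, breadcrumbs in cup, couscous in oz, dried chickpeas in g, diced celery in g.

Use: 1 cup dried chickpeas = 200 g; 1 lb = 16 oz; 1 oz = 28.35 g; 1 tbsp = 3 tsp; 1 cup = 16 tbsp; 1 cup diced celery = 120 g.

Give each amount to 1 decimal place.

Scaling factor: 8/10 = 4/5 = 0.8.
shredded cheddar: 1.75 lb × 4/5 × 16 oz/lb × 28.35 g/oz ≈ 635.0 g
breadcrumbs: 0.75 cup × 4/5 = 0.6 cup
couscous: 30 g × 4/5 ÷ 28.35 g/oz ≈ 0.8 oz
dried chickpeas: (2 tbsp + 1 tsp = 7/3 tbsp) × 4/5 ÷ 16 tbsp/cup × 200 g/cup ≈ 23.3 g
diced celery: 2.75 cup × 4/5 × 120 g/cup = 264.0 g

shredded cheddar: 635.0 g; breadcrumbs: 0.6 cup; couscous: 0.8 oz; dried chickpeas: 23.3 g; diced celery: 264.0 g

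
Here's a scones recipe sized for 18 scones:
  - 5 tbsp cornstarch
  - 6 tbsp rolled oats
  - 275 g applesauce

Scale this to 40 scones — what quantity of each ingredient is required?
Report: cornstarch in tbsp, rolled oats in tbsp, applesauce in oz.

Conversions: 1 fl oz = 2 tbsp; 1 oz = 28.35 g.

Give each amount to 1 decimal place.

Scaling factor: 40/18 = 20/9.
cornstarch: 5 tbsp × 20/9 ≈ 11.1 tbsp
rolled oats: 6 tbsp × 20/9 ≈ 13.3 tbsp
applesauce: 275 g × 20/9 ÷ 28.35 g/oz ≈ 21.6 oz

cornstarch: 11.1 tbsp; rolled oats: 13.3 tbsp; applesauce: 21.6 oz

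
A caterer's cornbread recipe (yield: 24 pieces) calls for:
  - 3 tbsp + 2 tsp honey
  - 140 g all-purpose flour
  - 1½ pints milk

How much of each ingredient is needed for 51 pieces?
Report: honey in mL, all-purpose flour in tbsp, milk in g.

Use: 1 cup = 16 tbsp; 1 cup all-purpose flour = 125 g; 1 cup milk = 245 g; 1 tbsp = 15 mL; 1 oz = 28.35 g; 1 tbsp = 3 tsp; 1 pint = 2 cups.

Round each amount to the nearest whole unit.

Scaling factor: 51/24 = 17/8 = 2.125.
honey: (3 tbsp + 2 tsp = 11/3 tbsp) × 17/8 × 15 mL/tbsp ≈ 117 mL
all-purpose flour: 140 g × 17/8 ÷ 125 g/cup × 16 tbsp/cup ≈ 38 tbsp
milk: 1.5 pint × 17/8 × 2 cup/pint × 245 g/cup ≈ 1562 g

honey: 117 mL; all-purpose flour: 38 tbsp; milk: 1562 g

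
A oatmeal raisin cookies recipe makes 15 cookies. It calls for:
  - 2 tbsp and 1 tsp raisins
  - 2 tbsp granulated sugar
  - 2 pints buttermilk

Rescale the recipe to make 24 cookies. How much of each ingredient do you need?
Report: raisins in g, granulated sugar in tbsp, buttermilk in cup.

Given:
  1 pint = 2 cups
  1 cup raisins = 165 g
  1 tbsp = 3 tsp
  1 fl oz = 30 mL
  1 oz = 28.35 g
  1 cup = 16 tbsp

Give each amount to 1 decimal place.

raisins: 38.5 g; granulated sugar: 3.2 tbsp; buttermilk: 6.4 cup

Scaling factor: 24/15 = 8/5 = 1.6.
raisins: (2 tbsp + 1 tsp = 7/3 tbsp) × 8/5 ÷ 16 tbsp/cup × 165 g/cup = 38.5 g
granulated sugar: 2 tbsp × 8/5 = 3.2 tbsp
buttermilk: 2 pint × 8/5 × 2 cup/pint = 6.4 cup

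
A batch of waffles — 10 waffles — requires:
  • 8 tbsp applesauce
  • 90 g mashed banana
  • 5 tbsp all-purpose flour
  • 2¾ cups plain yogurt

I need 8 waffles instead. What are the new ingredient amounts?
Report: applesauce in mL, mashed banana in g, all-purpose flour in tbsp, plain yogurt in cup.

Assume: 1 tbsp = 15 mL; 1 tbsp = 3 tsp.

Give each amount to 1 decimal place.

Scaling factor: 8/10 = 4/5 = 0.8.
applesauce: 8 tbsp × 4/5 × 15 mL/tbsp = 96.0 mL
mashed banana: 90 g × 4/5 = 72.0 g
all-purpose flour: 5 tbsp × 4/5 = 4.0 tbsp
plain yogurt: 2.75 cup × 4/5 = 2.2 cup

applesauce: 96.0 mL; mashed banana: 72.0 g; all-purpose flour: 4.0 tbsp; plain yogurt: 2.2 cup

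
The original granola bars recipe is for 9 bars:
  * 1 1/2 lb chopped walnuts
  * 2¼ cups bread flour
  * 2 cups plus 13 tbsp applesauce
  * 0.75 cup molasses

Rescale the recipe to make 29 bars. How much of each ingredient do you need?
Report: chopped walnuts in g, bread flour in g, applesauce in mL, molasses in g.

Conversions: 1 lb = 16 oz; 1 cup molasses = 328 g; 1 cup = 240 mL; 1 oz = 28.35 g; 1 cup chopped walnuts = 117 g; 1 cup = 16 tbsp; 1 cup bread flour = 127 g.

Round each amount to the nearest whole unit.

Scaling factor: 29/9.
chopped walnuts: 1.5 lb × 29/9 × 16 oz/lb × 28.35 g/oz ≈ 2192 g
bread flour: 2.25 cup × 29/9 × 127 g/cup ≈ 921 g
applesauce: (2 cup + 13 tbsp = 2.8125 cup) × 29/9 × 240 mL/cup = 2175 mL
molasses: 0.75 cup × 29/9 × 328 g/cup ≈ 793 g

chopped walnuts: 2192 g; bread flour: 921 g; applesauce: 2175 mL; molasses: 793 g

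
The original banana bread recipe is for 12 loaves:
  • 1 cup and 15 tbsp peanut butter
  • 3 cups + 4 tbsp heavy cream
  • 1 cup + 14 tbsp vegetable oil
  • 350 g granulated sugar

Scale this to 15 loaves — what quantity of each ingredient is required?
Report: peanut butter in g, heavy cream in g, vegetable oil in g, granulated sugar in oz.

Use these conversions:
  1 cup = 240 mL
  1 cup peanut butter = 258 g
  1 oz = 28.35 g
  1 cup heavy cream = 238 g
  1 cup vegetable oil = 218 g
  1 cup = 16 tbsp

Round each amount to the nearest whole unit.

Scaling factor: 15/12 = 5/4 = 1.25.
peanut butter: (1 cup + 15 tbsp = 1.9375 cup) × 5/4 × 258 g/cup ≈ 625 g
heavy cream: (3 cup + 4 tbsp = 3.25 cup) × 5/4 × 238 g/cup ≈ 967 g
vegetable oil: (1 cup + 14 tbsp = 1.875 cup) × 5/4 × 218 g/cup ≈ 511 g
granulated sugar: 350 g × 5/4 ÷ 28.35 g/oz ≈ 15 oz

peanut butter: 625 g; heavy cream: 967 g; vegetable oil: 511 g; granulated sugar: 15 oz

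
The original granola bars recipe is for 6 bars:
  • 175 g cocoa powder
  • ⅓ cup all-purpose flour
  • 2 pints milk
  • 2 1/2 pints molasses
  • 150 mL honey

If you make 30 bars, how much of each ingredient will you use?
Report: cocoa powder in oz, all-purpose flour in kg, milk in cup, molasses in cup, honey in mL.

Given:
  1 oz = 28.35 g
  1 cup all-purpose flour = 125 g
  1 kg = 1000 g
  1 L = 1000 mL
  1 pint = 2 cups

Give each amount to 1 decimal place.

cocoa powder: 30.9 oz; all-purpose flour: 0.2 kg; milk: 20.0 cup; molasses: 25.0 cup; honey: 750.0 mL

Scaling factor: 30/6 = 5.
cocoa powder: 175 g × 5 ÷ 28.35 g/oz ≈ 30.9 oz
all-purpose flour: 1/3 cup × 5 × 125 g/cup ÷ 1000 g/kg ≈ 0.2 kg
milk: 2 pint × 5 × 2 cup/pint = 20.0 cup
molasses: 2.5 pint × 5 × 2 cup/pint = 25.0 cup
honey: 150 mL × 5 = 750.0 mL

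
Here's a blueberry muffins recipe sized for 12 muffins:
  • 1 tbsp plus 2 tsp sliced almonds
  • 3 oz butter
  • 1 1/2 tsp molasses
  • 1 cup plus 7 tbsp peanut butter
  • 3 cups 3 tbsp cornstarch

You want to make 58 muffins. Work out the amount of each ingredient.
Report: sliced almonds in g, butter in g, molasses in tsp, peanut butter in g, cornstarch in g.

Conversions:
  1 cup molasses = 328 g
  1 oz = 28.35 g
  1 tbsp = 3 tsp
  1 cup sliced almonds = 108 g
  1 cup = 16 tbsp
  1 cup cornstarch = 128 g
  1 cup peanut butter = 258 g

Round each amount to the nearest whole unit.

Scaling factor: 58/12 = 29/6.
sliced almonds: (1 tbsp + 2 tsp = 5/3 tbsp) × 29/6 ÷ 16 tbsp/cup × 108 g/cup ≈ 54 g
butter: 3 oz × 29/6 × 28.35 g/oz ≈ 411 g
molasses: 1.5 tsp × 29/6 ≈ 7 tsp
peanut butter: (1 cup + 7 tbsp = 1.4375 cup) × 29/6 × 258 g/cup ≈ 1793 g
cornstarch: (3 cup + 3 tbsp = 3.1875 cup) × 29/6 × 128 g/cup = 1972 g

sliced almonds: 54 g; butter: 411 g; molasses: 7 tsp; peanut butter: 1793 g; cornstarch: 1972 g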